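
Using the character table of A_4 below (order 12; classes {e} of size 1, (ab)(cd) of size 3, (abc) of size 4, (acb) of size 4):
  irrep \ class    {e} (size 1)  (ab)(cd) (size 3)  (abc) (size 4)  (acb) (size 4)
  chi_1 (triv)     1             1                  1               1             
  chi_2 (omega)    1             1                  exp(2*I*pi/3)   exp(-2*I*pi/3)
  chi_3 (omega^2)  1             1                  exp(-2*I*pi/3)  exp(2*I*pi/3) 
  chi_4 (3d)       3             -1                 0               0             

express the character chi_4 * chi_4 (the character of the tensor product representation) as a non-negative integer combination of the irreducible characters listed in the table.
chi_4 tensor chi_4 = chi_1 + chi_2 + chi_3 + 2*chi_4 (all other irreducibles have multiplicity 0).

Solution. The character of a tensor product is the pointwise product (chi_4 * chi_4)(C) = chi_4(C) * chi_4(C):
  {e}: (3)*(3), (ab)(cd): (-1)*(-1), (abc): (0)*(0), (acb): (0)*(0)
so (chi_4 * chi_4) takes values
  {e} -> 9, (ab)(cd) -> 1, (abc) -> 0, (acb) -> 0.
Now take the inner product of this character with each irreducible chi from the table, <chi_4*chi_4, chi> = (1/12) sum_C |C| (chi_4*chi_4)(C) conj(chi(C)):
  <chi_4*chi_4, chi_1> = (1/12)[1*(9)*conj(1) + 3*(1)*conj(1) + 4*(0)*conj(1) + 4*(0)*conj(1)]
      = (1/12)[(9) + (3) + (0) + (0)] = 12/12 = 1
  <chi_4*chi_4, chi_2> = (1/12)[1*(9)*conj(1) + 3*(1)*conj(1) + 4*(0)*conj(exp(2*I*pi/3)) + 4*(0)*conj(exp(-2*I*pi/3))]
      = (1/12)[(9) + (3) + (0) + (0)] = 12/12 = 1
  <chi_4*chi_4, chi_3> = (1/12)[1*(9)*conj(1) + 3*(1)*conj(1) + 4*(0)*conj(exp(-2*I*pi/3)) + 4*(0)*conj(exp(2*I*pi/3))]
      = (1/12)[(9) + (3) + (0) + (0)] = 12/12 = 1
  <chi_4*chi_4, chi_4> = (1/12)[1*(9)*conj(3) + 3*(1)*conj(-1) + 4*(0)*conj(0) + 4*(0)*conj(0)]
      = (1/12)[(27) + (-3) + (0) + (0)] = 24/12 = 2
(Exp terms are combined using exp(i*s)*conj(exp(i*t)) = exp(i*(s-t)), and sums of them are collapsed using the identity that for every m > 1 the m distinct m-th roots of unity sum to 0, e.g. 1 + exp(2*I*pi/3) + exp(-2*I*pi/3) = 0.)
Hence the multiplicities are chi_1: 1, chi_2: 1, chi_3: 1, chi_4: 2. Dimension check: dim(chi_4)*dim(chi_4) = 3*3 = 9 and sum (mult * dim) = 1*1 + 1*1 + 1*1 + 2*3 = 9.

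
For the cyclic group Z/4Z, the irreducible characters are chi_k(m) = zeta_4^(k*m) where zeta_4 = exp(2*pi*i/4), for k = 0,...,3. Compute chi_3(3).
chi_3(3) = zeta_4^9 = I

Justification: chi_3(3) = zeta_4^(3*3) = zeta_4^9. Since zeta_4^4 = 1, this equals zeta_4^1 = exp(2*pi*i*1/4) = I.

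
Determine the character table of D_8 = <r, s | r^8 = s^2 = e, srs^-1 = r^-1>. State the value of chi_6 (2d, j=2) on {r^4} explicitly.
Conjugacy classes: {e} of size 1, {r^4} of size 1, {r^1, r^7} of size 2, {r^2, r^6} of size 2, {r^3, r^5} of size 2, {s, sr^2, ...} of size 4, {sr, sr^3, ...} of size 4.
Character table:
  irrep \ class              {e} (size 1)  {r^4} (size 1)  {r^1, r^7} (size 2)  {r^2, r^6} (size 2)  {r^3, r^5} (size 2)  {s, sr^2, ...} (size 4)  {sr, sr^3, ...} (size 4)
  chi_1 (triv)               1             1               1                    1                    1                    1                        1                       
  chi_2 (sign: r->1, s->-1)  1             1               1                    1                    1                    -1                       -1                      
  chi_3 (r->-1, s->1)        1             1               -1                   1                    -1                   1                        -1                      
  chi_4 (r->-1, s->-1)       1             1               -1                   1                    -1                   -1                       1                       
  chi_5 (2d, j=1)            2             -2              sqrt(2)              0                    -sqrt(2)             0                        0                       
  chi_6 (2d, j=2)            2             2               0                    -2                   0                    0                        0                       
  chi_7 (2d, j=3)            2             -2              -sqrt(2)             0                    sqrt(2)              0                        0                       

Spot check: chi_6 (2d, j=2) on {r^4} = 2.

Derivation: D_8 has order 2*8 = 16 with 7 conjugacy classes, hence 7 irreducibles. Sum of squared dims 1 + 1 + 1 + 1 + 4 + 4 + 4 = 16 = |G|. Linear characters come from the abelianisation; the 2-dimensional irreps have character r^k -> 2*cos(2*pi*j*k/8), reflections -> 0.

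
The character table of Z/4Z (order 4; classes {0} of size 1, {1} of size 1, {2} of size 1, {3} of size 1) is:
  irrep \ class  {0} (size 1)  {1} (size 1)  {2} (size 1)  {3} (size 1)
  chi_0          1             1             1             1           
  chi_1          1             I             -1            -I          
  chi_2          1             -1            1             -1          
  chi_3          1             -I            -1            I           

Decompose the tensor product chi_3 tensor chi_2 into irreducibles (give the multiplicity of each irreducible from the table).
chi_3 tensor chi_2 = chi_1 (all other irreducibles have multiplicity 0).

Solution. The character of a tensor product is the pointwise product (chi_3 * chi_2)(C) = chi_3(C) * chi_2(C):
  {0}: (1)*(1), {1}: (-I)*(-1), {2}: (-1)*(1), {3}: (I)*(-1)
so (chi_3 * chi_2) takes values
  {0} -> 1, {1} -> I, {2} -> -1, {3} -> -I.
Now take the inner product of this character with each irreducible chi from the table, <chi_3*chi_2, chi> = (1/4) sum_C |C| (chi_3*chi_2)(C) conj(chi(C)):
  <chi_3*chi_2, chi_0> = (1/4)[1*(1)*conj(1) + 1*(I)*conj(1) + 1*(-1)*conj(1) + 1*(-I)*conj(1)]
      = (1/4)[(1) + (I) + (-1) + (-I)] = 0/4 = 0
  <chi_3*chi_2, chi_1> = (1/4)[1*(1)*conj(1) + 1*(I)*conj(I) + 1*(-1)*conj(-1) + 1*(-I)*conj(-I)]
      = (1/4)[(1) + (1) + (1) + (1)] = 4/4 = 1
  <chi_3*chi_2, chi_2> = (1/4)[1*(1)*conj(1) + 1*(I)*conj(-1) + 1*(-1)*conj(1) + 1*(-I)*conj(-1)]
      = (1/4)[(1) + (-I) + (-1) + (I)] = 0/4 = 0
  <chi_3*chi_2, chi_3> = (1/4)[1*(1)*conj(1) + 1*(I)*conj(-I) + 1*(-1)*conj(-1) + 1*(-I)*conj(I)]
      = (1/4)[(1) + (-1) + (1) + (-1)] = 0/4 = 0
(Exp terms are combined using exp(i*s)*conj(exp(i*t)) = exp(i*(s-t)), and sums of them are collapsed using the identity that for every m > 1 the m distinct m-th roots of unity sum to 0, e.g. 1 + exp(2*I*pi/3) + exp(-2*I*pi/3) = 0.)
Hence the multiplicities are chi_1: 1. Dimension check: dim(chi_3)*dim(chi_2) = 1*1 = 1 and sum (mult * dim) = 1*1 = 1.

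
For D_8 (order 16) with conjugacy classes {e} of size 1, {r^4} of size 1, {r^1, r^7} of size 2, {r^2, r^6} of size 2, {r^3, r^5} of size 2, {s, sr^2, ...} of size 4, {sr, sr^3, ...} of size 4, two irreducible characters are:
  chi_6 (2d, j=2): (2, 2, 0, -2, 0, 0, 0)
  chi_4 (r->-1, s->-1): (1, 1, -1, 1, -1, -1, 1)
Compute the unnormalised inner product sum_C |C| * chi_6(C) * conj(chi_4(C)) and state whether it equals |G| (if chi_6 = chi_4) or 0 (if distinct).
Sum = 0; so <chi_6, chi_4> = 0 (distinct irreducibles are orthogonal).

Details: Compute term by term over conjugacy classes (|C| * chi_6(C) * conj(chi_4(C))):
  1*(2)*conj(1) + 1*(2)*conj(1) + 2*(0)*conj(-1) + 2*(-2)*conj(1) + 2*(0)*conj(-1) + 4*(0)*conj(-1) + 4*(0)*conj(1)
  = (2) + (2) + (0) + (-4) + (0) + (0) + (0)
  = 0.
Dividing by |G| = 16 gives 0/16 = 0, matching the row-orthogonality relation <chi_6, chi_4> = [chi_6 = chi_4].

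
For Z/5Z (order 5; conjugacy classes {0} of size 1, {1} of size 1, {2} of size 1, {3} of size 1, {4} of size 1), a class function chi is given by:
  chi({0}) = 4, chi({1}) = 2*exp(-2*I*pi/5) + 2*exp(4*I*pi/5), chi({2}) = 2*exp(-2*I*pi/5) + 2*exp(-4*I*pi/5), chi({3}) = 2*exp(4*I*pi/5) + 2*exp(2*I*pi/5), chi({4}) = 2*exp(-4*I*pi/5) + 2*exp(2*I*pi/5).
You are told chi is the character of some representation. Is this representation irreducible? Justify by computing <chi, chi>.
Not irreducible (reducible): <chi, chi> = 8 > 1.

<chi, chi> = (1/|G|) sum_C |C| * |chi(C)|^2 = (1/5)[1*|4|^2 + 1*|2*exp(-2*I*pi/5) + 2*exp(4*I*pi/5)|^2 + 1*|2*exp(-2*I*pi/5) + 2*exp(-4*I*pi/5)|^2 + 1*|2*exp(4*I*pi/5) + 2*exp(2*I*pi/5)|^2 + 1*|2*exp(-4*I*pi/5) + 2*exp(2*I*pi/5)|^2]
  = (1/5)[(16) + (8 + 4*exp(-4*I*pi/5) + 4*exp(4*I*pi/5)) + (8 + 4*exp(-2*I*pi/5) + 4*exp(2*I*pi/5)) + (8 + 4*exp(-2*I*pi/5) + 4*exp(2*I*pi/5)) + (8 + 4*exp(-4*I*pi/5) + 4*exp(4*I*pi/5))] = 40/5 = 8.
(Exp terms are combined using exp(i*s)*conj(exp(i*t)) = exp(i*(s-t)), and sums of them are collapsed using the identity that for every m > 1 the m distinct m-th roots of unity sum to 0, e.g. 1 + exp(2*I*pi/3) + exp(-2*I*pi/3) = 0.)
A character is irreducible iff <chi, chi> = 1, so this representation is reducible.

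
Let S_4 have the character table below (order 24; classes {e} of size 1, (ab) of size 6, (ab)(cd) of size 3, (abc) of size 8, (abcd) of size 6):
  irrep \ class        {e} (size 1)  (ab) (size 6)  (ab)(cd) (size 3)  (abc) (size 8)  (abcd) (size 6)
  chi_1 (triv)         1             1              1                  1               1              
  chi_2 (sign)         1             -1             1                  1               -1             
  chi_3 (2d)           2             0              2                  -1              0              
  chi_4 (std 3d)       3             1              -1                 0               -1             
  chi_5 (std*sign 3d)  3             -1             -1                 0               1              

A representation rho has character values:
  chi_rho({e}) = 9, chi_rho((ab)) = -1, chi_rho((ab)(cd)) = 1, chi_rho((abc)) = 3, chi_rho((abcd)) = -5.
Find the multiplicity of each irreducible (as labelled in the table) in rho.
Multiplicities: chi_1: 0, chi_2: 3, chi_3: 0, chi_4: 2, chi_5: 0.

Argument: Use <chi_rho, chi> = (1/|G|) sum_C |C| * chi_rho(C) * conj(chi(C)) with |G| = 24 for each irreducible chi in the table:
  <chi_rho, chi_1> = (1/24)[1*(9)*conj(1) + 6*(-1)*conj(1) + 3*(1)*conj(1) + 8*(3)*conj(1) + 6*(-5)*conj(1)]
      = (1/24)[(9) + (-6) + (3) + (24) + (-30)] = 0/24 = 0
  <chi_rho, chi_2> = (1/24)[1*(9)*conj(1) + 6*(-1)*conj(-1) + 3*(1)*conj(1) + 8*(3)*conj(1) + 6*(-5)*conj(-1)]
      = (1/24)[(9) + (6) + (3) + (24) + (30)] = 72/24 = 3
  <chi_rho, chi_3> = (1/24)[1*(9)*conj(2) + 6*(-1)*conj(0) + 3*(1)*conj(2) + 8*(3)*conj(-1) + 6*(-5)*conj(0)]
      = (1/24)[(18) + (0) + (6) + (-24) + (0)] = 0/24 = 0
  <chi_rho, chi_4> = (1/24)[1*(9)*conj(3) + 6*(-1)*conj(1) + 3*(1)*conj(-1) + 8*(3)*conj(0) + 6*(-5)*conj(-1)]
      = (1/24)[(27) + (-6) + (-3) + (0) + (30)] = 48/24 = 2
  <chi_rho, chi_5> = (1/24)[1*(9)*conj(3) + 6*(-1)*conj(-1) + 3*(1)*conj(-1) + 8*(3)*conj(0) + 6*(-5)*conj(1)]
      = (1/24)[(27) + (6) + (-3) + (0) + (-30)] = 0/24 = 0
Dimension check: dim(rho) = sum (mult * dim) = 0*1 + 3*1 + 0*2 + 2*3 + 0*3 = 9 = chi_rho(e) = 9.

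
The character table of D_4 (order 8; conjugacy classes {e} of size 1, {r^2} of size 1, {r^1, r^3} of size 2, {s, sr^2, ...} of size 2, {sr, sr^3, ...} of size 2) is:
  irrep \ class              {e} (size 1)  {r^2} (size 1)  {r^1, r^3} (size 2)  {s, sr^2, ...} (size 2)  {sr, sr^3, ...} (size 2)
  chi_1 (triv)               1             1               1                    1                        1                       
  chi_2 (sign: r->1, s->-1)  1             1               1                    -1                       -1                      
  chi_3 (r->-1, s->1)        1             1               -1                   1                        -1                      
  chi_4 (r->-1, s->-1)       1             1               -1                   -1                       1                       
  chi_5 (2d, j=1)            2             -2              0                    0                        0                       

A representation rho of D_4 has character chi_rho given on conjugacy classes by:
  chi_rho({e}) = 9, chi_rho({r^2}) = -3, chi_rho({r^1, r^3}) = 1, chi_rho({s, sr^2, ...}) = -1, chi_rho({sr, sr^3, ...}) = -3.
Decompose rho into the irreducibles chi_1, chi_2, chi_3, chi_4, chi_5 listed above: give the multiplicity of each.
Multiplicities: chi_1: 0, chi_2: 2, chi_3: 1, chi_4: 0, chi_5: 3.

Reasoning: Use <chi_rho, chi> = (1/|G|) sum_C |C| * chi_rho(C) * conj(chi(C)) with |G| = 8 for each irreducible chi in the table:
  <chi_rho, chi_1> = (1/8)[1*(9)*conj(1) + 1*(-3)*conj(1) + 2*(1)*conj(1) + 2*(-1)*conj(1) + 2*(-3)*conj(1)]
      = (1/8)[(9) + (-3) + (2) + (-2) + (-6)] = 0/8 = 0
  <chi_rho, chi_2> = (1/8)[1*(9)*conj(1) + 1*(-3)*conj(1) + 2*(1)*conj(1) + 2*(-1)*conj(-1) + 2*(-3)*conj(-1)]
      = (1/8)[(9) + (-3) + (2) + (2) + (6)] = 16/8 = 2
  <chi_rho, chi_3> = (1/8)[1*(9)*conj(1) + 1*(-3)*conj(1) + 2*(1)*conj(-1) + 2*(-1)*conj(1) + 2*(-3)*conj(-1)]
      = (1/8)[(9) + (-3) + (-2) + (-2) + (6)] = 8/8 = 1
  <chi_rho, chi_4> = (1/8)[1*(9)*conj(1) + 1*(-3)*conj(1) + 2*(1)*conj(-1) + 2*(-1)*conj(-1) + 2*(-3)*conj(1)]
      = (1/8)[(9) + (-3) + (-2) + (2) + (-6)] = 0/8 = 0
  <chi_rho, chi_5> = (1/8)[1*(9)*conj(2) + 1*(-3)*conj(-2) + 2*(1)*conj(0) + 2*(-1)*conj(0) + 2*(-3)*conj(0)]
      = (1/8)[(18) + (6) + (0) + (0) + (0)] = 24/8 = 3
Dimension check: dim(rho) = sum (mult * dim) = 0*1 + 2*1 + 1*1 + 0*1 + 3*2 = 9 = chi_rho(e) = 9.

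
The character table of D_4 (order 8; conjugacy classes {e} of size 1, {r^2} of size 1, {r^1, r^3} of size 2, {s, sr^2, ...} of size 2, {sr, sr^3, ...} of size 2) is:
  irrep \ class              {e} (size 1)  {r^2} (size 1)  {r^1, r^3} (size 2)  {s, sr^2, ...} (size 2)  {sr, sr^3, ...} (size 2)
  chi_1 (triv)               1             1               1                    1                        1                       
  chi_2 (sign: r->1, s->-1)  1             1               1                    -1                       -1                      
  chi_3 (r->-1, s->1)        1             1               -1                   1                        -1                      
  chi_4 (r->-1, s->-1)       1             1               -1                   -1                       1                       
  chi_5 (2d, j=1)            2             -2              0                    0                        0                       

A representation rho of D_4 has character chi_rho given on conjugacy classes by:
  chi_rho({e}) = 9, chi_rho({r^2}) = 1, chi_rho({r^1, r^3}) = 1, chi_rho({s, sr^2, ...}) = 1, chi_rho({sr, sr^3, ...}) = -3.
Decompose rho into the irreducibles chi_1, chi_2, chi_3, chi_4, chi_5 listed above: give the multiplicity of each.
Multiplicities: chi_1: 1, chi_2: 2, chi_3: 2, chi_4: 0, chi_5: 2.

Details: Use <chi_rho, chi> = (1/|G|) sum_C |C| * chi_rho(C) * conj(chi(C)) with |G| = 8 for each irreducible chi in the table:
  <chi_rho, chi_1> = (1/8)[1*(9)*conj(1) + 1*(1)*conj(1) + 2*(1)*conj(1) + 2*(1)*conj(1) + 2*(-3)*conj(1)]
      = (1/8)[(9) + (1) + (2) + (2) + (-6)] = 8/8 = 1
  <chi_rho, chi_2> = (1/8)[1*(9)*conj(1) + 1*(1)*conj(1) + 2*(1)*conj(1) + 2*(1)*conj(-1) + 2*(-3)*conj(-1)]
      = (1/8)[(9) + (1) + (2) + (-2) + (6)] = 16/8 = 2
  <chi_rho, chi_3> = (1/8)[1*(9)*conj(1) + 1*(1)*conj(1) + 2*(1)*conj(-1) + 2*(1)*conj(1) + 2*(-3)*conj(-1)]
      = (1/8)[(9) + (1) + (-2) + (2) + (6)] = 16/8 = 2
  <chi_rho, chi_4> = (1/8)[1*(9)*conj(1) + 1*(1)*conj(1) + 2*(1)*conj(-1) + 2*(1)*conj(-1) + 2*(-3)*conj(1)]
      = (1/8)[(9) + (1) + (-2) + (-2) + (-6)] = 0/8 = 0
  <chi_rho, chi_5> = (1/8)[1*(9)*conj(2) + 1*(1)*conj(-2) + 2*(1)*conj(0) + 2*(1)*conj(0) + 2*(-3)*conj(0)]
      = (1/8)[(18) + (-2) + (0) + (0) + (0)] = 16/8 = 2
Dimension check: dim(rho) = sum (mult * dim) = 1*1 + 2*1 + 2*1 + 0*1 + 2*2 = 9 = chi_rho(e) = 9.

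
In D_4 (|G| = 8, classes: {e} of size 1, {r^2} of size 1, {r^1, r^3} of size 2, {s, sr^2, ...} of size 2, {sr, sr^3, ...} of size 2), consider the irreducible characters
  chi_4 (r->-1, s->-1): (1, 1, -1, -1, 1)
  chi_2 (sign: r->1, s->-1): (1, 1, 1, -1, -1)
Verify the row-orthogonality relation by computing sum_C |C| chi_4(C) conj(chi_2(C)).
Sum = 0; so <chi_4, chi_2> = 0 (distinct irreducibles are orthogonal).

Why: Compute term by term over conjugacy classes (|C| * chi_4(C) * conj(chi_2(C))):
  1*(1)*conj(1) + 1*(1)*conj(1) + 2*(-1)*conj(1) + 2*(-1)*conj(-1) + 2*(1)*conj(-1)
  = (1) + (1) + (-2) + (2) + (-2)
  = 0.
Dividing by |G| = 8 gives 0/8 = 0, matching the row-orthogonality relation <chi_4, chi_2> = [chi_4 = chi_2].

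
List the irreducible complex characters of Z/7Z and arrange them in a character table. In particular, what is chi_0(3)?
Character table of Z/7Z (irreps indexed chi_0,...,chi_6 with chi_k(m) = zeta_7^(k*m), zeta_7 = exp(2*pi*i/7)):
  irrep \ class  {0} (size 1)  {1} (size 1)    {2} (size 1)    {3} (size 1)    {4} (size 1)    {5} (size 1)    {6} (size 1)  
  chi_0          1             1               1               1               1               1               1             
  chi_1          1             exp(2*I*pi/7)   exp(4*I*pi/7)   exp(6*I*pi/7)   exp(-6*I*pi/7)  exp(-4*I*pi/7)  exp(-2*I*pi/7)
  chi_2          1             exp(4*I*pi/7)   exp(-6*I*pi/7)  exp(-2*I*pi/7)  exp(2*I*pi/7)   exp(6*I*pi/7)   exp(-4*I*pi/7)
  chi_3          1             exp(6*I*pi/7)   exp(-2*I*pi/7)  exp(4*I*pi/7)   exp(-4*I*pi/7)  exp(2*I*pi/7)   exp(-6*I*pi/7)
  chi_4          1             exp(-6*I*pi/7)  exp(2*I*pi/7)   exp(-4*I*pi/7)  exp(4*I*pi/7)   exp(-2*I*pi/7)  exp(6*I*pi/7) 
  chi_5          1             exp(-4*I*pi/7)  exp(6*I*pi/7)   exp(2*I*pi/7)   exp(-2*I*pi/7)  exp(-6*I*pi/7)  exp(4*I*pi/7) 
  chi_6          1             exp(-2*I*pi/7)  exp(-4*I*pi/7)  exp(-6*I*pi/7)  exp(6*I*pi/7)   exp(4*I*pi/7)   exp(2*I*pi/7) 

Spot check: chi_0(3) = zeta_7^(0*3) = zeta_7^0 = 1.

Explanation: Z/7Z is abelian, so all 7 irreducible complex representations are 1-dimensional. They are given by chi_k(m) = zeta_7^(k*m) for k = 0,...,6. Row orthogonality: sum_m chi_k(m) conj(chi_l(m)) = 7 * [k = l].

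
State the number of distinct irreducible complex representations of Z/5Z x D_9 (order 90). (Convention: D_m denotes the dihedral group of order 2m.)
30

Justification: The number of irreducible complex representations of a finite group equals its number of conjugacy classes. For a direct product, #classes(G x H) = #classes(G) * #classes(H). Z/5Z has 5 classes (abelian), D_9 has 6 classes, so 5 * 6 = 30, so Z/5Z x D_9 (order 90) has exactly 30 irreducible complex representations.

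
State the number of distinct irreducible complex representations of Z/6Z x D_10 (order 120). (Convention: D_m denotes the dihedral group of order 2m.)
48

Solution. The number of irreducible complex representations of a finite group equals its number of conjugacy classes. For a direct product, #classes(G x H) = #classes(G) * #classes(H). Z/6Z has 6 classes (abelian), D_10 has 8 classes, so 6 * 8 = 48, so Z/6Z x D_10 (order 120) has exactly 48 irreducible complex representations.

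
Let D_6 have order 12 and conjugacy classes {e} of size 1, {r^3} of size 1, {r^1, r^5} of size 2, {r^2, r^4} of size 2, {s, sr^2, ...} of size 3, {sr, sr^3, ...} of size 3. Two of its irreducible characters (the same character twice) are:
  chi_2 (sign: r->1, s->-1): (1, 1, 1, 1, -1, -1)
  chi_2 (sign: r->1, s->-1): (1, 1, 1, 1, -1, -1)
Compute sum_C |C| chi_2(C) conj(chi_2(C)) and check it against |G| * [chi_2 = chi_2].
Sum = 12 = |G| = 12; so <chi_2, chi_2> = 1 (norm-1 confirms irreducibility).

Solution. Compute term by term over conjugacy classes (|C| * chi_2(C) * conj(chi_2(C))):
  1*(1)*conj(1) + 1*(1)*conj(1) + 2*(1)*conj(1) + 2*(1)*conj(1) + 3*(-1)*conj(-1) + 3*(-1)*conj(-1)
  = (1) + (1) + (2) + (2) + (3) + (3)
  = 12.
Dividing by |G| = 12 gives 12/12 = 1, matching the row-orthogonality relation <chi_2, chi_2> = [chi_2 = chi_2].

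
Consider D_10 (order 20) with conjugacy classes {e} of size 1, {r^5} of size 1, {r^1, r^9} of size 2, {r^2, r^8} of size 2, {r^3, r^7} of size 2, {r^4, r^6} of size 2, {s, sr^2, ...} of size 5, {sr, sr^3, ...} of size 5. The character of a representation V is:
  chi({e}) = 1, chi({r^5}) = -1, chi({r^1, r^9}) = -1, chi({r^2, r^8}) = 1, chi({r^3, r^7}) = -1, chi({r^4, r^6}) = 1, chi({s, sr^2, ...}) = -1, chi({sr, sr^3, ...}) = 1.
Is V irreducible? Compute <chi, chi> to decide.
Irreducible: <chi, chi> = 1.

Explanation: <chi, chi> = (1/|G|) sum_C |C| * |chi(C)|^2 = (1/20)[1*|1|^2 + 1*|-1|^2 + 2*|-1|^2 + 2*|1|^2 + 2*|-1|^2 + 2*|1|^2 + 5*|-1|^2 + 5*|1|^2]
  = (1/20)[(1) + (1) + (2) + (2) + (2) + (2) + (5) + (5)] = 20/20 = 1.
A character is irreducible iff <chi, chi> = 1, so this representation is irreducible.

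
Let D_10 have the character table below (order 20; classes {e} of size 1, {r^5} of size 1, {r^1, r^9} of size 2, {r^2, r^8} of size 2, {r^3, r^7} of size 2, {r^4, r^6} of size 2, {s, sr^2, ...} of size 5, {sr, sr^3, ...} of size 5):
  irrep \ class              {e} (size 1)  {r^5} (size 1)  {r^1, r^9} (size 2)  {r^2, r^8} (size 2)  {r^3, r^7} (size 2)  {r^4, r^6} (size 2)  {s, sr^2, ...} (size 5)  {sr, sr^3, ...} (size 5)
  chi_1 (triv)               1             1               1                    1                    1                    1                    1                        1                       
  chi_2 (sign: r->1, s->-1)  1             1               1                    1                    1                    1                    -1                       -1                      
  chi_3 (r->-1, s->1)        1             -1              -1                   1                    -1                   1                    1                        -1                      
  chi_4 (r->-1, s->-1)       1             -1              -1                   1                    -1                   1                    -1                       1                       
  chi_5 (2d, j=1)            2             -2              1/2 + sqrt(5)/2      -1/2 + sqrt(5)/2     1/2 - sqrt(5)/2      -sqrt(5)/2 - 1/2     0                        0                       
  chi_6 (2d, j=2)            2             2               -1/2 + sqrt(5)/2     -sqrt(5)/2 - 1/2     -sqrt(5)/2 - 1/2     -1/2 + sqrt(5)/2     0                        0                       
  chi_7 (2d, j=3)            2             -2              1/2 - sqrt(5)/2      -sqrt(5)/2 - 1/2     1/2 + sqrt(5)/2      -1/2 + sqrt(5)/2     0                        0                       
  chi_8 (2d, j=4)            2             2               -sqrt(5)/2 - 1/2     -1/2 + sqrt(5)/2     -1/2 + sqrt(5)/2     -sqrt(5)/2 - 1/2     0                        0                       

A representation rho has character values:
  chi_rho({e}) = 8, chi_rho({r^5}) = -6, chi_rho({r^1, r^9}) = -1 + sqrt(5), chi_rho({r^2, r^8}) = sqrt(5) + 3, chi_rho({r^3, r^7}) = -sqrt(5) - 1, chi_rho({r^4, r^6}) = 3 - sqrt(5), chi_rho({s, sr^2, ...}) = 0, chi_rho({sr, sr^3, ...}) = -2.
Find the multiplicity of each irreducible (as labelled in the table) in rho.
Multiplicities: chi_1: 0, chi_2: 1, chi_3: 2, chi_4: 1, chi_5: 2, chi_6: 0, chi_7: 0, chi_8: 0.

Details: Use <chi_rho, chi> = (1/|G|) sum_C |C| * chi_rho(C) * conj(chi(C)) with |G| = 20 for each irreducible chi in the table:
  <chi_rho, chi_1> = (1/20)[1*(8)*conj(1) + 1*(-6)*conj(1) + 2*(-1 + sqrt(5))*conj(1) + 2*(sqrt(5) + 3)*conj(1) + 2*(-sqrt(5) - 1)*conj(1) + 2*(3 - sqrt(5))*conj(1) + 5*(0)*conj(1) + 5*(-2)*conj(1)]
      = (1/20)[(8) + (-6) + (-2 + 2*sqrt(5)) + (2*sqrt(5) + 6) + (-2*sqrt(5) - 2) + (6 - 2*sqrt(5)) + (0) + (-10)] = 0/20 = 0
  <chi_rho, chi_2> = (1/20)[1*(8)*conj(1) + 1*(-6)*conj(1) + 2*(-1 + sqrt(5))*conj(1) + 2*(sqrt(5) + 3)*conj(1) + 2*(-sqrt(5) - 1)*conj(1) + 2*(3 - sqrt(5))*conj(1) + 5*(0)*conj(-1) + 5*(-2)*conj(-1)]
      = (1/20)[(8) + (-6) + (-2 + 2*sqrt(5)) + (2*sqrt(5) + 6) + (-2*sqrt(5) - 2) + (6 - 2*sqrt(5)) + (0) + (10)] = 20/20 = 1
  <chi_rho, chi_3> = (1/20)[1*(8)*conj(1) + 1*(-6)*conj(-1) + 2*(-1 + sqrt(5))*conj(-1) + 2*(sqrt(5) + 3)*conj(1) + 2*(-sqrt(5) - 1)*conj(-1) + 2*(3 - sqrt(5))*conj(1) + 5*(0)*conj(1) + 5*(-2)*conj(-1)]
      = (1/20)[(8) + (6) + (2 - 2*sqrt(5)) + (2*sqrt(5) + 6) + (2 + 2*sqrt(5)) + (6 - 2*sqrt(5)) + (0) + (10)] = 40/20 = 2
  <chi_rho, chi_4> = (1/20)[1*(8)*conj(1) + 1*(-6)*conj(-1) + 2*(-1 + sqrt(5))*conj(-1) + 2*(sqrt(5) + 3)*conj(1) + 2*(-sqrt(5) - 1)*conj(-1) + 2*(3 - sqrt(5))*conj(1) + 5*(0)*conj(-1) + 5*(-2)*conj(1)]
      = (1/20)[(8) + (6) + (2 - 2*sqrt(5)) + (2*sqrt(5) + 6) + (2 + 2*sqrt(5)) + (6 - 2*sqrt(5)) + (0) + (-10)] = 20/20 = 1
  <chi_rho, chi_5> = (1/20)[1*(8)*conj(2) + 1*(-6)*conj(-2) + 2*(-1 + sqrt(5))*conj(1/2 + sqrt(5)/2) + 2*(sqrt(5) + 3)*conj(-1/2 + sqrt(5)/2) + 2*(-sqrt(5) - 1)*conj(1/2 - sqrt(5)/2) + 2*(3 - sqrt(5))*conj(-sqrt(5)/2 - 1/2) + 5*(0)*conj(0) + 5*(-2)*conj(0)]
      = (1/20)[(16) + (12) + (4) + (2 + 2*sqrt(5)) + (4) + (2 - 2*sqrt(5)) + (0) + (0)] = 40/20 = 2
  <chi_rho, chi_6> = (1/20)[1*(8)*conj(2) + 1*(-6)*conj(2) + 2*(-1 + sqrt(5))*conj(-1/2 + sqrt(5)/2) + 2*(sqrt(5) + 3)*conj(-sqrt(5)/2 - 1/2) + 2*(-sqrt(5) - 1)*conj(-sqrt(5)/2 - 1/2) + 2*(3 - sqrt(5))*conj(-1/2 + sqrt(5)/2) + 5*(0)*conj(0) + 5*(-2)*conj(0)]
      = (1/20)[(16) + (-12) + (6 - 2*sqrt(5)) + (-4*sqrt(5) - 8) + (2*sqrt(5) + 6) + (-8 + 4*sqrt(5)) + (0) + (0)] = 0/20 = 0
  <chi_rho, chi_7> = (1/20)[1*(8)*conj(2) + 1*(-6)*conj(-2) + 2*(-1 + sqrt(5))*conj(1/2 - sqrt(5)/2) + 2*(sqrt(5) + 3)*conj(-sqrt(5)/2 - 1/2) + 2*(-sqrt(5) - 1)*conj(1/2 + sqrt(5)/2) + 2*(3 - sqrt(5))*conj(-1/2 + sqrt(5)/2) + 5*(0)*conj(0) + 5*(-2)*conj(0)]
      = (1/20)[(16) + (12) + (-6 + 2*sqrt(5)) + (-4*sqrt(5) - 8) + (-6 - 2*sqrt(5)) + (-8 + 4*sqrt(5)) + (0) + (0)] = 0/20 = 0
  <chi_rho, chi_8> = (1/20)[1*(8)*conj(2) + 1*(-6)*conj(2) + 2*(-1 + sqrt(5))*conj(-sqrt(5)/2 - 1/2) + 2*(sqrt(5) + 3)*conj(-1/2 + sqrt(5)/2) + 2*(-sqrt(5) - 1)*conj(-1/2 + sqrt(5)/2) + 2*(3 - sqrt(5))*conj(-sqrt(5)/2 - 1/2) + 5*(0)*conj(0) + 5*(-2)*conj(0)]
      = (1/20)[(16) + (-12) + (-4) + (2 + 2*sqrt(5)) + (-4) + (2 - 2*sqrt(5)) + (0) + (0)] = 0/20 = 0
Dimension check: dim(rho) = sum (mult * dim) = 0*1 + 1*1 + 2*1 + 1*1 + 2*2 + 0*2 + 0*2 + 0*2 = 8 = chi_rho(e) = 8.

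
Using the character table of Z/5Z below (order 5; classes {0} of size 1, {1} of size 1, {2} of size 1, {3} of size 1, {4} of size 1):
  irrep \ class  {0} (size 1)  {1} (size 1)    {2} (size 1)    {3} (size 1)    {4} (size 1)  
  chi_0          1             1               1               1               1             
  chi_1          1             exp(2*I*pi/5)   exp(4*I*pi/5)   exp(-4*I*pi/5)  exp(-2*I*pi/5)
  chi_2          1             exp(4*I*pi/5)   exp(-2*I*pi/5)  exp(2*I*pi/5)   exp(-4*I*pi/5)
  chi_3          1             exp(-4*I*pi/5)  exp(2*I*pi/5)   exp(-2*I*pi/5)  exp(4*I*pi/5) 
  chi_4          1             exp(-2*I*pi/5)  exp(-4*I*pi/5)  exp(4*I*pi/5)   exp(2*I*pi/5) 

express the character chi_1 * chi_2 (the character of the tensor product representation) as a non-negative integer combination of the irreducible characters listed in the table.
chi_1 tensor chi_2 = chi_3 (all other irreducibles have multiplicity 0).

The character of a tensor product is the pointwise product (chi_1 * chi_2)(C) = chi_1(C) * chi_2(C):
  {0}: (1)*(1), {1}: (exp(2*I*pi/5))*(exp(4*I*pi/5)), {2}: (exp(4*I*pi/5))*(exp(-2*I*pi/5)), {3}: (exp(-4*I*pi/5))*(exp(2*I*pi/5)), {4}: (exp(-2*I*pi/5))*(exp(-4*I*pi/5))
so (chi_1 * chi_2) takes values
  {0} -> 1, {1} -> exp(-4*I*pi/5), {2} -> exp(2*I*pi/5), {3} -> exp(-2*I*pi/5), {4} -> exp(4*I*pi/5).
Now take the inner product of this character with each irreducible chi from the table, <chi_1*chi_2, chi> = (1/5) sum_C |C| (chi_1*chi_2)(C) conj(chi(C)):
  <chi_1*chi_2, chi_0> = (1/5)[1*(1)*conj(1) + 1*(exp(-4*I*pi/5))*conj(1) + 1*(exp(2*I*pi/5))*conj(1) + 1*(exp(-2*I*pi/5))*conj(1) + 1*(exp(4*I*pi/5))*conj(1)]
      = (1/5)[(1) + (exp(-4*I*pi/5)) + (exp(2*I*pi/5)) + (exp(-2*I*pi/5)) + (exp(4*I*pi/5))] = 0/5 = 0
  <chi_1*chi_2, chi_1> = (1/5)[1*(1)*conj(1) + 1*(exp(-4*I*pi/5))*conj(exp(2*I*pi/5)) + 1*(exp(2*I*pi/5))*conj(exp(4*I*pi/5)) + 1*(exp(-2*I*pi/5))*conj(exp(-4*I*pi/5)) + 1*(exp(4*I*pi/5))*conj(exp(-2*I*pi/5))]
      = (1/5)[(1) + (exp(4*I*pi/5)) + (exp(-2*I*pi/5)) + (exp(2*I*pi/5)) + (exp(-4*I*pi/5))] = 0/5 = 0
  <chi_1*chi_2, chi_2> = (1/5)[1*(1)*conj(1) + 1*(exp(-4*I*pi/5))*conj(exp(4*I*pi/5)) + 1*(exp(2*I*pi/5))*conj(exp(-2*I*pi/5)) + 1*(exp(-2*I*pi/5))*conj(exp(2*I*pi/5)) + 1*(exp(4*I*pi/5))*conj(exp(-4*I*pi/5))]
      = (1/5)[(1) + (exp(2*I*pi/5)) + (exp(4*I*pi/5)) + (exp(-4*I*pi/5)) + (exp(-2*I*pi/5))] = 0/5 = 0
  <chi_1*chi_2, chi_3> = (1/5)[1*(1)*conj(1) + 1*(exp(-4*I*pi/5))*conj(exp(-4*I*pi/5)) + 1*(exp(2*I*pi/5))*conj(exp(2*I*pi/5)) + 1*(exp(-2*I*pi/5))*conj(exp(-2*I*pi/5)) + 1*(exp(4*I*pi/5))*conj(exp(4*I*pi/5))]
      = (1/5)[(1) + (1) + (1) + (1) + (1)] = 5/5 = 1
  <chi_1*chi_2, chi_4> = (1/5)[1*(1)*conj(1) + 1*(exp(-4*I*pi/5))*conj(exp(-2*I*pi/5)) + 1*(exp(2*I*pi/5))*conj(exp(-4*I*pi/5)) + 1*(exp(-2*I*pi/5))*conj(exp(4*I*pi/5)) + 1*(exp(4*I*pi/5))*conj(exp(2*I*pi/5))]
      = (1/5)[(1) + (exp(-2*I*pi/5)) + (exp(-4*I*pi/5)) + (exp(4*I*pi/5)) + (exp(2*I*pi/5))] = 0/5 = 0
(Exp terms are combined using exp(i*s)*conj(exp(i*t)) = exp(i*(s-t)), and sums of them are collapsed using the identity that for every m > 1 the m distinct m-th roots of unity sum to 0, e.g. 1 + exp(2*I*pi/3) + exp(-2*I*pi/3) = 0.)
Hence the multiplicities are chi_3: 1. Dimension check: dim(chi_1)*dim(chi_2) = 1*1 = 1 and sum (mult * dim) = 1*1 = 1.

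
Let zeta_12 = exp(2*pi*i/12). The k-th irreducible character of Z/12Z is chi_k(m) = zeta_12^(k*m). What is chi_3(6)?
chi_3(6) = zeta_12^18 = -1

Solution. chi_3(6) = zeta_12^(3*6) = zeta_12^18. Since zeta_12^12 = 1, this equals zeta_12^6 = exp(2*pi*i*6/12) = -1.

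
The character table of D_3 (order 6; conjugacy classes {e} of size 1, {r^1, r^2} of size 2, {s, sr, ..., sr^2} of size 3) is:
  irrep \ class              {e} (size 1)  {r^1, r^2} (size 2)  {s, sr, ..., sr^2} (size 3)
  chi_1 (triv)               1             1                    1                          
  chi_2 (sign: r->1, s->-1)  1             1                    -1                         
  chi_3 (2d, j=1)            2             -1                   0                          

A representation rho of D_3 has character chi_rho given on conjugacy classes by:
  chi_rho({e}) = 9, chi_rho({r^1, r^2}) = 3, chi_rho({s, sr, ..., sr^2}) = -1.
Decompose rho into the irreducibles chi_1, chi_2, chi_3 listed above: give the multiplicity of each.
Multiplicities: chi_1: 2, chi_2: 3, chi_3: 2.

Solution. Use <chi_rho, chi> = (1/|G|) sum_C |C| * chi_rho(C) * conj(chi(C)) with |G| = 6 for each irreducible chi in the table:
  <chi_rho, chi_1> = (1/6)[1*(9)*conj(1) + 2*(3)*conj(1) + 3*(-1)*conj(1)]
      = (1/6)[(9) + (6) + (-3)] = 12/6 = 2
  <chi_rho, chi_2> = (1/6)[1*(9)*conj(1) + 2*(3)*conj(1) + 3*(-1)*conj(-1)]
      = (1/6)[(9) + (6) + (3)] = 18/6 = 3
  <chi_rho, chi_3> = (1/6)[1*(9)*conj(2) + 2*(3)*conj(-1) + 3*(-1)*conj(0)]
      = (1/6)[(18) + (-6) + (0)] = 12/6 = 2
Dimension check: dim(rho) = sum (mult * dim) = 2*1 + 3*1 + 2*2 = 9 = chi_rho(e) = 9.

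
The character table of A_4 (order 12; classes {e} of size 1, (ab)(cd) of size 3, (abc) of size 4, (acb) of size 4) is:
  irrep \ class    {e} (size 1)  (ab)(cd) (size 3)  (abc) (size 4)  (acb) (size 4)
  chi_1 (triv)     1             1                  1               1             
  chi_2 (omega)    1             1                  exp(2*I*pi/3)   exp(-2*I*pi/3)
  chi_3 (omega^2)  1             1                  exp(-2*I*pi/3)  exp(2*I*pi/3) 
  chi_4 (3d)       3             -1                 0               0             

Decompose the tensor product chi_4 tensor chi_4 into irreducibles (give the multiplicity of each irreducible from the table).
chi_4 tensor chi_4 = chi_1 + chi_2 + chi_3 + 2*chi_4 (all other irreducibles have multiplicity 0).

Details: The character of a tensor product is the pointwise product (chi_4 * chi_4)(C) = chi_4(C) * chi_4(C):
  {e}: (3)*(3), (ab)(cd): (-1)*(-1), (abc): (0)*(0), (acb): (0)*(0)
so (chi_4 * chi_4) takes values
  {e} -> 9, (ab)(cd) -> 1, (abc) -> 0, (acb) -> 0.
Now take the inner product of this character with each irreducible chi from the table, <chi_4*chi_4, chi> = (1/12) sum_C |C| (chi_4*chi_4)(C) conj(chi(C)):
  <chi_4*chi_4, chi_1> = (1/12)[1*(9)*conj(1) + 3*(1)*conj(1) + 4*(0)*conj(1) + 4*(0)*conj(1)]
      = (1/12)[(9) + (3) + (0) + (0)] = 12/12 = 1
  <chi_4*chi_4, chi_2> = (1/12)[1*(9)*conj(1) + 3*(1)*conj(1) + 4*(0)*conj(exp(2*I*pi/3)) + 4*(0)*conj(exp(-2*I*pi/3))]
      = (1/12)[(9) + (3) + (0) + (0)] = 12/12 = 1
  <chi_4*chi_4, chi_3> = (1/12)[1*(9)*conj(1) + 3*(1)*conj(1) + 4*(0)*conj(exp(-2*I*pi/3)) + 4*(0)*conj(exp(2*I*pi/3))]
      = (1/12)[(9) + (3) + (0) + (0)] = 12/12 = 1
  <chi_4*chi_4, chi_4> = (1/12)[1*(9)*conj(3) + 3*(1)*conj(-1) + 4*(0)*conj(0) + 4*(0)*conj(0)]
      = (1/12)[(27) + (-3) + (0) + (0)] = 24/12 = 2
(Exp terms are combined using exp(i*s)*conj(exp(i*t)) = exp(i*(s-t)), and sums of them are collapsed using the identity that for every m > 1 the m distinct m-th roots of unity sum to 0, e.g. 1 + exp(2*I*pi/3) + exp(-2*I*pi/3) = 0.)
Hence the multiplicities are chi_1: 1, chi_2: 1, chi_3: 1, chi_4: 2. Dimension check: dim(chi_4)*dim(chi_4) = 3*3 = 9 and sum (mult * dim) = 1*1 + 1*1 + 1*1 + 2*3 = 9.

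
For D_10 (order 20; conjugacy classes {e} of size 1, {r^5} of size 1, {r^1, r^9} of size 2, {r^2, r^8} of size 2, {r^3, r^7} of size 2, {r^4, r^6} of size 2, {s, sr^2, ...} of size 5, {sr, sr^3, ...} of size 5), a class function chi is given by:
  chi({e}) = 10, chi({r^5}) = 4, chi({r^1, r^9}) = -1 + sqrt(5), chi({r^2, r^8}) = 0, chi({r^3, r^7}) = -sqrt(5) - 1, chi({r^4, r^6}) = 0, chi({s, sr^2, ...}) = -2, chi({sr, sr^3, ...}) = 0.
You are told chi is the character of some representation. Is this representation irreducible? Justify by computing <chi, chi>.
Not irreducible (reducible): <chi, chi> = 8 > 1.

Argument: <chi, chi> = (1/|G|) sum_C |C| * |chi(C)|^2 = (1/20)[1*|10|^2 + 1*|4|^2 + 2*|-1 + sqrt(5)|^2 + 2*|0|^2 + 2*|-sqrt(5) - 1|^2 + 2*|0|^2 + 5*|-2|^2 + 5*|0|^2]
  = (1/20)[(100) + (16) + (12 - 4*sqrt(5)) + (0) + (4*sqrt(5) + 12) + (0) + (20) + (0)] = 160/20 = 8.
A character is irreducible iff <chi, chi> = 1, so this representation is reducible.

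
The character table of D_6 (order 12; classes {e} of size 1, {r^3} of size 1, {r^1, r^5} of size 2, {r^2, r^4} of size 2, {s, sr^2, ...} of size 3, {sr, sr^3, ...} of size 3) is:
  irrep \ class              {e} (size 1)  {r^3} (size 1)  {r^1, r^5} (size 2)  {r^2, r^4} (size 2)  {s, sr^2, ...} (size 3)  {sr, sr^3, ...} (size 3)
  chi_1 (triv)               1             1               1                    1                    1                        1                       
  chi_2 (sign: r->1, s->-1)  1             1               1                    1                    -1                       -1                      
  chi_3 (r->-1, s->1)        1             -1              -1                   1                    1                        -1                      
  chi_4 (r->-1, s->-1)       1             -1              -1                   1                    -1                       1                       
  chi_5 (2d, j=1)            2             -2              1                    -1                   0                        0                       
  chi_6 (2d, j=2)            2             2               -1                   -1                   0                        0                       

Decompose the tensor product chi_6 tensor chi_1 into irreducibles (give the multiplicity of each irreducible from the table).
chi_6 tensor chi_1 = chi_6 (all other irreducibles have multiplicity 0).

Working: The character of a tensor product is the pointwise product (chi_6 * chi_1)(C) = chi_6(C) * chi_1(C):
  {e}: (2)*(1), {r^3}: (2)*(1), {r^1, r^5}: (-1)*(1), {r^2, r^4}: (-1)*(1), {s, sr^2, ...}: (0)*(1), {sr, sr^3, ...}: (0)*(1)
so (chi_6 * chi_1) takes values
  {e} -> 2, {r^3} -> 2, {r^1, r^5} -> -1, {r^2, r^4} -> -1, {s, sr^2, ...} -> 0, {sr, sr^3, ...} -> 0.
Now take the inner product of this character with each irreducible chi from the table, <chi_6*chi_1, chi> = (1/12) sum_C |C| (chi_6*chi_1)(C) conj(chi(C)):
  <chi_6*chi_1, chi_1> = (1/12)[1*(2)*conj(1) + 1*(2)*conj(1) + 2*(-1)*conj(1) + 2*(-1)*conj(1) + 3*(0)*conj(1) + 3*(0)*conj(1)]
      = (1/12)[(2) + (2) + (-2) + (-2) + (0) + (0)] = 0/12 = 0
  <chi_6*chi_1, chi_2> = (1/12)[1*(2)*conj(1) + 1*(2)*conj(1) + 2*(-1)*conj(1) + 2*(-1)*conj(1) + 3*(0)*conj(-1) + 3*(0)*conj(-1)]
      = (1/12)[(2) + (2) + (-2) + (-2) + (0) + (0)] = 0/12 = 0
  <chi_6*chi_1, chi_3> = (1/12)[1*(2)*conj(1) + 1*(2)*conj(-1) + 2*(-1)*conj(-1) + 2*(-1)*conj(1) + 3*(0)*conj(1) + 3*(0)*conj(-1)]
      = (1/12)[(2) + (-2) + (2) + (-2) + (0) + (0)] = 0/12 = 0
  <chi_6*chi_1, chi_4> = (1/12)[1*(2)*conj(1) + 1*(2)*conj(-1) + 2*(-1)*conj(-1) + 2*(-1)*conj(1) + 3*(0)*conj(-1) + 3*(0)*conj(1)]
      = (1/12)[(2) + (-2) + (2) + (-2) + (0) + (0)] = 0/12 = 0
  <chi_6*chi_1, chi_5> = (1/12)[1*(2)*conj(2) + 1*(2)*conj(-2) + 2*(-1)*conj(1) + 2*(-1)*conj(-1) + 3*(0)*conj(0) + 3*(0)*conj(0)]
      = (1/12)[(4) + (-4) + (-2) + (2) + (0) + (0)] = 0/12 = 0
  <chi_6*chi_1, chi_6> = (1/12)[1*(2)*conj(2) + 1*(2)*conj(2) + 2*(-1)*conj(-1) + 2*(-1)*conj(-1) + 3*(0)*conj(0) + 3*(0)*conj(0)]
      = (1/12)[(4) + (4) + (2) + (2) + (0) + (0)] = 12/12 = 1
Hence the multiplicities are chi_6: 1. Dimension check: dim(chi_6)*dim(chi_1) = 2*1 = 2 and sum (mult * dim) = 1*2 = 2.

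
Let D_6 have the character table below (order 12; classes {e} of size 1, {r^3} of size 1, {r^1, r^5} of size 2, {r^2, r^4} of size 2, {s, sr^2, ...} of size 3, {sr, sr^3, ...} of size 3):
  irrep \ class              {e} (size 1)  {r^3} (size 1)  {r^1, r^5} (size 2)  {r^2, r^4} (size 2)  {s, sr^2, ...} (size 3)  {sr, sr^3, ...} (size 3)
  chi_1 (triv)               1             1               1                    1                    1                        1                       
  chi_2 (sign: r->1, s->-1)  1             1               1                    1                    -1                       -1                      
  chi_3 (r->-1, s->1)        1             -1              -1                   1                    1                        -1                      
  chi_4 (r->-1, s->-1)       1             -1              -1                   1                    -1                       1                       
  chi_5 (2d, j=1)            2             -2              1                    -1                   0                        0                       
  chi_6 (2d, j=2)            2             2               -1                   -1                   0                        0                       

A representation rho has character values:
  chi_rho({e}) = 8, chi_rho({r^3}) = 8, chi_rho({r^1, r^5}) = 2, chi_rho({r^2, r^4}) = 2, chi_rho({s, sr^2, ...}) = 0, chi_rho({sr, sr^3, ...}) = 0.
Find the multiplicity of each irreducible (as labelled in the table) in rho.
Multiplicities: chi_1: 2, chi_2: 2, chi_3: 0, chi_4: 0, chi_5: 0, chi_6: 2.

Why: Use <chi_rho, chi> = (1/|G|) sum_C |C| * chi_rho(C) * conj(chi(C)) with |G| = 12 for each irreducible chi in the table:
  <chi_rho, chi_1> = (1/12)[1*(8)*conj(1) + 1*(8)*conj(1) + 2*(2)*conj(1) + 2*(2)*conj(1) + 3*(0)*conj(1) + 3*(0)*conj(1)]
      = (1/12)[(8) + (8) + (4) + (4) + (0) + (0)] = 24/12 = 2
  <chi_rho, chi_2> = (1/12)[1*(8)*conj(1) + 1*(8)*conj(1) + 2*(2)*conj(1) + 2*(2)*conj(1) + 3*(0)*conj(-1) + 3*(0)*conj(-1)]
      = (1/12)[(8) + (8) + (4) + (4) + (0) + (0)] = 24/12 = 2
  <chi_rho, chi_3> = (1/12)[1*(8)*conj(1) + 1*(8)*conj(-1) + 2*(2)*conj(-1) + 2*(2)*conj(1) + 3*(0)*conj(1) + 3*(0)*conj(-1)]
      = (1/12)[(8) + (-8) + (-4) + (4) + (0) + (0)] = 0/12 = 0
  <chi_rho, chi_4> = (1/12)[1*(8)*conj(1) + 1*(8)*conj(-1) + 2*(2)*conj(-1) + 2*(2)*conj(1) + 3*(0)*conj(-1) + 3*(0)*conj(1)]
      = (1/12)[(8) + (-8) + (-4) + (4) + (0) + (0)] = 0/12 = 0
  <chi_rho, chi_5> = (1/12)[1*(8)*conj(2) + 1*(8)*conj(-2) + 2*(2)*conj(1) + 2*(2)*conj(-1) + 3*(0)*conj(0) + 3*(0)*conj(0)]
      = (1/12)[(16) + (-16) + (4) + (-4) + (0) + (0)] = 0/12 = 0
  <chi_rho, chi_6> = (1/12)[1*(8)*conj(2) + 1*(8)*conj(2) + 2*(2)*conj(-1) + 2*(2)*conj(-1) + 3*(0)*conj(0) + 3*(0)*conj(0)]
      = (1/12)[(16) + (16) + (-4) + (-4) + (0) + (0)] = 24/12 = 2
Dimension check: dim(rho) = sum (mult * dim) = 2*1 + 2*1 + 0*1 + 0*1 + 0*2 + 2*2 = 8 = chi_rho(e) = 8.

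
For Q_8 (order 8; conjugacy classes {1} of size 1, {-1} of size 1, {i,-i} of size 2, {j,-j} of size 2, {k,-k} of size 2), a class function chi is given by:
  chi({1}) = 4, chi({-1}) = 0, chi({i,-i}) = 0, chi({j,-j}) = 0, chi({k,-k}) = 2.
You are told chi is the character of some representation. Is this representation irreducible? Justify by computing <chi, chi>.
Not irreducible (reducible): <chi, chi> = 3 > 1.

Justification: <chi, chi> = (1/|G|) sum_C |C| * |chi(C)|^2 = (1/8)[1*|4|^2 + 1*|0|^2 + 2*|0|^2 + 2*|0|^2 + 2*|2|^2]
  = (1/8)[(16) + (0) + (0) + (0) + (8)] = 24/8 = 3.
A character is irreducible iff <chi, chi> = 1, so this representation is reducible.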